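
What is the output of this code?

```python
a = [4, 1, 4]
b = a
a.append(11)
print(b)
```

Key concept: basic list aliasing.
Step by step:
`a = [4, 1, 4]` → a = [4, 1, 4]
`b = a` → b = [4, 1, 4] (same object as a)
`a.append(11)` → a = [4, 1, 4, 11] (same object as b); b = [4, 1, 4, 11] (same object as a)
`print(b)` → prints [4, 1, 4, 11]

Answer: [4, 1, 4, 11]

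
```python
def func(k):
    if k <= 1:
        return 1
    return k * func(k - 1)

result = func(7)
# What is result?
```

func(7) = 7 * 6 * 5 * 4 * 3 * 2 * 1 = 5040

Answer: 5040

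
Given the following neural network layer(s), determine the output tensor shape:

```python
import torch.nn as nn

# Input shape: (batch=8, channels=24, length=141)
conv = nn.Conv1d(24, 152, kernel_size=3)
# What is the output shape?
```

Input: (8, 24, 141) -> Output: (8, 152, 139)

Answer: (8, 152, 139)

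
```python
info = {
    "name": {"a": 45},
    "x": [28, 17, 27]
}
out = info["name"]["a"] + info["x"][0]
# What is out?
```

Trace:
`info = { ...` → info = {'name': {'a': 45}, 'x': [28, 17, 27]}
`out = info["name"]["a"] + info["x"][0]` → out = 73
So out = 73

Answer: 73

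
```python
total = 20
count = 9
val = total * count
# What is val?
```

Trace:
`total = 20` → total = 20
`count = 9` → count = 9
`val = total * count` → val = 180
So val = 180

Answer: 180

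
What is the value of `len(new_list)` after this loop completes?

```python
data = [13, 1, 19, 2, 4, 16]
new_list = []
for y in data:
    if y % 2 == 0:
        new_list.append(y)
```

Count even numbers in [13, 1, 19, 2, 4, 16]
`new_list` takes the values: [] → [2] → [2, 4] → [2, 4, 16]
So `len(new_list)` = 3

Answer: 3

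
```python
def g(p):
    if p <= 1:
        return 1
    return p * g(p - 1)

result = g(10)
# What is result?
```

g(10) = 10 * 9 * 8 * 7 * 6 * 5 * 4 * 3 * 2 * 1 = 3628800

Answer: 3628800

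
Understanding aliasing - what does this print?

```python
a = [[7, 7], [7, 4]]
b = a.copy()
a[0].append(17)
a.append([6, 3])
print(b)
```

Key concept: shallow copy with nested lists.
Step by step:
`a = [[7, 7], [7, 4]]` → a = [[7, 7], [7, 4]]
`b = a.copy()` → b = [[7, 7], [7, 4]]
`a[0].append(17)` → a = [[7, 7, 17], [7, 4]]; b = [[7, 7, 17], [7, 4]]
`a.append([6, 3])` → a = [[7, 7, 17], [7, 4], [6, 3]]
`print(b)` → prints [[7, 7, 17], [7, 4]]

Answer: [[7, 7, 17], [7, 4]]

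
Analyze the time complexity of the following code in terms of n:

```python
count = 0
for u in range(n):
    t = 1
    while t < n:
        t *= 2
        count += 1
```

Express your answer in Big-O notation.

Each loop level contributes: n × log n. Multiplying the contributions gives O(n log n).

Answer: O(n log n)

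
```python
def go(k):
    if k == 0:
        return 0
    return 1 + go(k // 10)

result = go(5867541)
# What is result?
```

Count of digits of 5867541: 7

Answer: 7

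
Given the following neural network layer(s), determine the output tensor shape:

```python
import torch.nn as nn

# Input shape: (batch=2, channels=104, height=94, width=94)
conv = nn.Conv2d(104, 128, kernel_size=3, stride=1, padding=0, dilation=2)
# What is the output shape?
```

Input: (2, 104, 94, 94) -> Output: (2, 128, 90, 90)

Answer: (2, 128, 90, 90)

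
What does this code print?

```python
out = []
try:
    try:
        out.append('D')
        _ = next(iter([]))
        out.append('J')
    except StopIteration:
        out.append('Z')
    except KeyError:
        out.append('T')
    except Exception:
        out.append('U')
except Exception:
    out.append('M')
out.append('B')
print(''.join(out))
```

Execution trace: 'D' (inner try body) → 'Z' (inner except StopIteration) → 'B' (after the try/except). Output: DZB

Answer: DZB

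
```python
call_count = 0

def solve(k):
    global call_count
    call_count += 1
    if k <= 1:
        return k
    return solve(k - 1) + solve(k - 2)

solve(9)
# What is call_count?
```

Calls(k) = 1 + Calls(k-1) + Calls(k-2); Calls(0)=Calls(1)=1. For k=9 this gives 109.

Answer: 109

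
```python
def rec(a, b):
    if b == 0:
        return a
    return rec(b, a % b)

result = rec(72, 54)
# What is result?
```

rec(72, 54) -> rec(54, 18) -> rec(18, 0) -> 18

Answer: 18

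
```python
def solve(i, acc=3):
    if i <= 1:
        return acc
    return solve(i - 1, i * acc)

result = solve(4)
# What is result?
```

Accumulator trace (n, acc): (4, 3) -> (3, 12) -> (2, 36) -> (1, 72) -> return 72

Answer: 72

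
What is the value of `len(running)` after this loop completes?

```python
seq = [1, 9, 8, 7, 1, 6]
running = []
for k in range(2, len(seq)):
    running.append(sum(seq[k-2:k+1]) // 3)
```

Number of 3-element averages
`running` takes the values: [] → [6] → [6, 8] → [6, 8, 5] → [6, 8, 5, 4]
So `len(running)` = 4

Answer: 4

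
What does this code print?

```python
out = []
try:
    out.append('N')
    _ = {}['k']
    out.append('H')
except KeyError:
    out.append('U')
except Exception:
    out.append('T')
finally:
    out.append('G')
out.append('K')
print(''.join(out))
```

Execution trace: 'N' (try body) → 'U' (except KeyError) → 'G' (finally) → 'K' (after the try/except). Output: NUGK

Answer: NUGK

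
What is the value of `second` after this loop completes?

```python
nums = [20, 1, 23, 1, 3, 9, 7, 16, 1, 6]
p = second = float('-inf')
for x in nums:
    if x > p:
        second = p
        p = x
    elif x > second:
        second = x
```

Second largest (with repeats) in [20, 1, 23, 1, 3, 9, 7, 16, 1, 6]
`second` takes the values: -inf → 1 → 20

Answer: 20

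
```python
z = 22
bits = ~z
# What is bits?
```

Trace:
`z = 22` → z = 22
`bits = ~z` → bits = -23
So bits = -23

Answer: -23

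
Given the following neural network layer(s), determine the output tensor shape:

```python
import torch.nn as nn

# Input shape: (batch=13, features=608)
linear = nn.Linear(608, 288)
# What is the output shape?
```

Input: (13, 608) -> Output: (13, 288)

Answer: (13, 288)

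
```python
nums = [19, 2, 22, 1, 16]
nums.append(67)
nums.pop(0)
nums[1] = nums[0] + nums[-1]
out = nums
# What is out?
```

Trace:
`nums = [19, 2, 22, 1, 16]` → nums = [19, 2, 22, 1, 16]
`nums.append(67)` → nums = [19, 2, 22, 1, 16, 67]
`nums.pop(0)` → nums = [2, 22, 1, 16, 67]
`nums[1] = nums[0] + nums[-1]` → nums = [2, 69, 1, 16, 67]
`out = nums` → out = [2, 69, 1, 16, 67]
So out = [2, 69, 1, 16, 67]

Answer: [2, 69, 1, 16, 67]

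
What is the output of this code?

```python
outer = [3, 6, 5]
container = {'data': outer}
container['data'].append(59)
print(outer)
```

Key concept: dict holds reference to list.
Step by step:
`outer = [3, 6, 5]` → outer = [3, 6, 5]
`container = {'data': outer}` → container = {'data': [3, 6, 5]}
`container['data'].append(59)` → outer = [3, 6, 5, 59]; container = {'data': [3, 6, 5, 59]}
`print(outer)` → prints [3, 6, 5, 59]

Answer: [3, 6, 5, 59]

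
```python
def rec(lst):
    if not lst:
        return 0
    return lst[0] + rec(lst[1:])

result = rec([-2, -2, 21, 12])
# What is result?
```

(-2) + (-2) + 21 + 12 + 0 = 29

Answer: 29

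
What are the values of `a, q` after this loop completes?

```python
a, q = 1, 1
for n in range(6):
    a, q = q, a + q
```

Fibonacci: after 6 iterations
`a, q` takes the values: (1, 1) → (1, 2) → (2, 3) → (3, 5) → (5, 8) → (8, 13) → (13, 21)

Answer: 13, 21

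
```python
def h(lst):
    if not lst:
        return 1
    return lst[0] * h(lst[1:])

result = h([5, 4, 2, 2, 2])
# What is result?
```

Product over [5, 4, 2, 2, 2] = 5 * 4 * 2 * 2 * 2 = 160

Answer: 160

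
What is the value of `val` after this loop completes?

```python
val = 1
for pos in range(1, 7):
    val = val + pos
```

Start at 1, add 1 through 6
`val` takes the values: 1 → 2 → 4 → 7 → 11 → 16 → 22

Answer: 22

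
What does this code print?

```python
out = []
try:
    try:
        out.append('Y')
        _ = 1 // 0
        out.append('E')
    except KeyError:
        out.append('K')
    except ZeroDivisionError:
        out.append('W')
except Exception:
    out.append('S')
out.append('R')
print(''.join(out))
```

Execution trace: 'Y' (inner try body) → 'W' (inner except ZeroDivisionError) → 'R' (after the try/except). Output: YWR

Answer: YWR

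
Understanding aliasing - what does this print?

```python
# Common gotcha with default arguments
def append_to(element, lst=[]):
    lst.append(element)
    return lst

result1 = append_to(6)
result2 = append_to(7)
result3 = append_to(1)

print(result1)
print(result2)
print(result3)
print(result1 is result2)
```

Key concept: mutable default argument gotcha.
Step by step:
`result1 = append_to(6)` → result1 = [6]
`result2 = append_to(7)` → result1 = [6, 7] (same object as result2); result2 = [6, 7] (same object as result1)
`result3 = append_to(1)` → result1 = [6, 7, 1] (same object as result2, result3); result2 = [6, 7, 1] (same object as result1, result3); result3 = [6, 7, 1] (same object as result1, result2)
`print(result1)` → prints [6, 7, 1]
`print(result2)` → prints [6, 7, 1]
`print(result3)` → prints [6, 7, 1]
`print(result1 is result2)` → prints True

Answer:
[6, 7, 1]
[6, 7, 1]
[6, 7, 1]
True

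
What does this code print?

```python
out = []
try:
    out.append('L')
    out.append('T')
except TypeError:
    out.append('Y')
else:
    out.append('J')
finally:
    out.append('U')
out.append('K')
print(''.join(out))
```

Execution trace: 'L' (try body) → 'T' (try body, no exception) → 'J' (else) → 'U' (finally) → 'K' (after the try/except). Output: LTJUK

Answer: LTJUK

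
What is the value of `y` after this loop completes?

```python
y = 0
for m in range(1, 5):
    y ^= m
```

XOR of 1 to 4
`y` takes the values: 0 → 1 → 3 → 0 → 4

Answer: 4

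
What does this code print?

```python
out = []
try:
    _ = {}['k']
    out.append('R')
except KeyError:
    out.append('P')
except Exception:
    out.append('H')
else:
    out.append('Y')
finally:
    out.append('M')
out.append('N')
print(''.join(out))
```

Execution trace: 'P' (except KeyError) → 'M' (finally) → 'N' (after the try/except). Output: PMN

Answer: PMN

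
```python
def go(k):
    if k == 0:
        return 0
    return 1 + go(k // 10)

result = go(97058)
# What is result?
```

Count of digits of 97058: 5

Answer: 5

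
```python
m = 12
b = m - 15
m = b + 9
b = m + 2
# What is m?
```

Trace:
`m = 12` → m = 12
`b = m - 15` → b = -3
`m = b + 9` → m = 6
`b = m + 2` → b = 8
So m = 6

Answer: 6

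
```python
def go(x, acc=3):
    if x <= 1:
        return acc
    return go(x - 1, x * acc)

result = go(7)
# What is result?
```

Accumulator trace (n, acc): (7, 3) -> (6, 21) -> (5, 126) -> (4, 630) -> (3, 2520) -> (2, 7560) -> (1, 15120) -> return 15120

Answer: 15120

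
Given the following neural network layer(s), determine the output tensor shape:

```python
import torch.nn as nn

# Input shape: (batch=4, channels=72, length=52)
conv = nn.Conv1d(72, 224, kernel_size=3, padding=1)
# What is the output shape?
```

Input: (4, 72, 52) -> Output: (4, 224, 52)

Answer: (4, 224, 52)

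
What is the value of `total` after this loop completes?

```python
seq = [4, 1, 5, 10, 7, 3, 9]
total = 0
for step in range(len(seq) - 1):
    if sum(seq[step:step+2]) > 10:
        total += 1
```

Count windows with sum > 10
`total` takes the values: 0 → 1 → 2 → 3

Answer: 3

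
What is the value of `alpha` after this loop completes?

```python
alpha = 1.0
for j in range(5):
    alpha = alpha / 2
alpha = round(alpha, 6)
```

Halving LR 5 times: 1 / 2^5
`alpha` takes the values: 1.0 → 0.5 → 0.25 → 0.125 → 0.0625 → 0.03125

Answer: 0.03125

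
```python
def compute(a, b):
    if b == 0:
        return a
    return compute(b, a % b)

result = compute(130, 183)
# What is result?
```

compute(130, 183) -> compute(183, 130) -> compute(130, 53) -> compute(53, 24) -> compute(24, 5) -> compute(5, 4) -> compute(4, 1) -> compute(1, 0) -> 1

Answer: 1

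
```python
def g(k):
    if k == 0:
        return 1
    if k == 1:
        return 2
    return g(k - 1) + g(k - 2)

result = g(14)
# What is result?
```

Build up from base cases: g(0)=1, g(1)=2, g(2)=3, g(3)=5, g(4)=8, g(5)=13, g(6)=21, ..., g(14)=987

Answer: 987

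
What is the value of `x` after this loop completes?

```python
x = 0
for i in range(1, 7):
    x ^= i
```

XOR of 1 to 6
`x` takes the values: 0 → 1 → 3 → 0 → 4 → 1 → 7

Answer: 7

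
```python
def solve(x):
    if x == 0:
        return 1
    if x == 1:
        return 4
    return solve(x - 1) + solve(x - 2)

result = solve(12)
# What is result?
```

Build up from base cases: solve(0)=1, solve(1)=4, solve(2)=5, solve(3)=9, solve(4)=14, solve(5)=23, solve(6)=37, ..., solve(12)=665

Answer: 665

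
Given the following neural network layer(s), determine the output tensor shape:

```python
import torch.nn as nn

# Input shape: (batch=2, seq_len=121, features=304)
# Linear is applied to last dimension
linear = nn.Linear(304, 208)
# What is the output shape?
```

Input: (2, 121, 304) -> Output: (2, 121, 208)

Answer: (2, 121, 208)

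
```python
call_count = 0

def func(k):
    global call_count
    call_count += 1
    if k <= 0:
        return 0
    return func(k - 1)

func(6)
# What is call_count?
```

Linear recursion stepping by 1: 7 calls from k=6 down to ≤0.

Answer: 7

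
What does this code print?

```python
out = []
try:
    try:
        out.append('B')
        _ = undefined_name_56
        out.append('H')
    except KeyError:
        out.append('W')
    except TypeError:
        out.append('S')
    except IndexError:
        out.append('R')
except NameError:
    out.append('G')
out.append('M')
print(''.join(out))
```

Execution trace: 'B' (try body) → 'G' (outer except NameError) → 'M' (after the try/except). Output: BGM

Answer: BGM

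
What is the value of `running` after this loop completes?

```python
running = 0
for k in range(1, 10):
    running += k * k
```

Sum of squares 1² to 9² = 285
`running` takes the values: 0 → 1 → 5 → 14 → 30 → 55 → 91 → 140 → 204 → 285

Answer: 285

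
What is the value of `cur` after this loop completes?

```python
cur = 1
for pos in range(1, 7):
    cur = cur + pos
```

Start at 1, add 1 through 6
`cur` takes the values: 1 → 2 → 4 → 7 → 11 → 16 → 22

Answer: 22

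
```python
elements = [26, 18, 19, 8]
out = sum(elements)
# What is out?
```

Trace:
`elements = [26, 18, 19, 8]` → elements = [26, 18, 19, 8]
`out = sum(elements)` → out = 71
So out = 71

Answer: 71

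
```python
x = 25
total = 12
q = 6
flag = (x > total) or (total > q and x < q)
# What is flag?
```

Trace:
`x = 25` → x = 25
`total = 12` → total = 12
`q = 6` → q = 6
`flag = (x > total) or (total > q and x < q)` → flag = True
So flag = True

Answer: True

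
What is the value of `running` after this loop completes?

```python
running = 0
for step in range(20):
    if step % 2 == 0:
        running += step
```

Sum of even numbers 0 to 19
`running` takes the values: 0 → 2 → 6 → 12 → 20 → 30 → 42 → 56 → 72 → 90

Answer: 90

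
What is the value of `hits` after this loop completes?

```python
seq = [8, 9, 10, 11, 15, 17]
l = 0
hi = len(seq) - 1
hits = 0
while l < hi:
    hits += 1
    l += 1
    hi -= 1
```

Iterations until pointers meet (list length 6)
`hits` takes the values: 0 → 1 → 2 → 3

Answer: 3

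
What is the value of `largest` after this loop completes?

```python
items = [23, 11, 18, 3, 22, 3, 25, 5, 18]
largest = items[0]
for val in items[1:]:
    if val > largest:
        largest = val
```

Maximum of [23, 11, 18, 3, 22, 3, 25, 5, 18]
`largest` takes the values: 23 → 25

Answer: 25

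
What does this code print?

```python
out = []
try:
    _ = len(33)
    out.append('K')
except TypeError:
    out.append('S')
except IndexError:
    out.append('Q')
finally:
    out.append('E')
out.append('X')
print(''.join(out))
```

Execution trace: 'S' (except TypeError) → 'E' (finally) → 'X' (after the try/except). Output: SEX

Answer: SEX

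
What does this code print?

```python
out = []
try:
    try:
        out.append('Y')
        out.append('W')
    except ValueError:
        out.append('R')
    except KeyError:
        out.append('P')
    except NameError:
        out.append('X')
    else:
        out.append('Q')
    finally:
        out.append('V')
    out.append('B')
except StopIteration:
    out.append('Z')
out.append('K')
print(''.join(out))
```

Execution trace: 'Y' (inner try body) → 'W' (inner try body, no exception) → 'Q' (inner else) → 'V' (inner finally) → 'B' (try body, no exception) → 'K' (after the try/except). Output: YWQVBK

Answer: YWQVBK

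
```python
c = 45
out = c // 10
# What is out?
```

Trace:
`c = 45` → c = 45
`out = c // 10` → out = 4
So out = 4

Answer: 4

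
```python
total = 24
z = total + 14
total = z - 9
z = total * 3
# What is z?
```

Trace:
`total = 24` → total = 24
`z = total + 14` → z = 38
`total = z - 9` → total = 29
`z = total * 3` → z = 87
So z = 87

Answer: 87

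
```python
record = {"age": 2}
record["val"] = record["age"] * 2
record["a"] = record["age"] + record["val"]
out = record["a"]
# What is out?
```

Trace:
`record = {"age": 2}` → record = {'age': 2}
`record["val"] = record["age"] * 2` → record = {'age': 2, 'val': 4}
`record["a"] = record["age"] + record["val"]` → record = {'age': 2, 'val': 4, 'a': 6}
`out = record["a"]` → out = 6
So out = 6

Answer: 6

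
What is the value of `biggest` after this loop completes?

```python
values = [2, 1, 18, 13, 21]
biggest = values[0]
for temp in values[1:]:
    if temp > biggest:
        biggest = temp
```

Maximum of [2, 1, 18, 13, 21]
`biggest` takes the values: 2 → 18 → 21

Answer: 21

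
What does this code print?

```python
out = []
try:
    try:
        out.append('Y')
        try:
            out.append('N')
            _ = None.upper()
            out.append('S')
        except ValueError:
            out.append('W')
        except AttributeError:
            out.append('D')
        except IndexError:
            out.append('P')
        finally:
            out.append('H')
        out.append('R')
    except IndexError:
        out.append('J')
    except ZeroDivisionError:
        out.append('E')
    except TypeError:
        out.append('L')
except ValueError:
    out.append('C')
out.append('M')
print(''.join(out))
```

Execution trace: 'Y' (try body) → 'N' (inner try body) → 'D' (inner except AttributeError) → 'H' (inner finally) → 'R' (try body, no exception) → 'M' (after the try/except). Output: YNDHRM

Answer: YNDHRM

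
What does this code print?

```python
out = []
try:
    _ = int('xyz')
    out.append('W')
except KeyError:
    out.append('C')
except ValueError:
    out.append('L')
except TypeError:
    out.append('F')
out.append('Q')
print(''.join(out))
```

Execution trace: 'L' (except ValueError) → 'Q' (after the try/except). Output: LQ

Answer: LQ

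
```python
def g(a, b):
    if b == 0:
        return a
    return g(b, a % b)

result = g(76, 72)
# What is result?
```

g(76, 72) -> g(72, 4) -> g(4, 0) -> 4

Answer: 4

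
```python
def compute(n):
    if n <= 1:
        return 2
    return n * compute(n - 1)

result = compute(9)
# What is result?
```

compute(9) = 9 * 8 * 7 * 6 * 5 * 4 * 3 * 2 * 2 = 725760

Answer: 725760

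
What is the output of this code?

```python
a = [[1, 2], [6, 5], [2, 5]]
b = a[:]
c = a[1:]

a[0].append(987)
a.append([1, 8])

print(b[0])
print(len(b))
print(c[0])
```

Key concept: slice with nested mutation.
Step by step:
`a = [[1, 2], [6, 5], [2, 5]]` → a = [[1, 2], [6, 5], [2, 5]]
`b = a[:]` → b = [[1, 2], [6, 5], [2, 5]]
`c = a[1:]` → c = [[6, 5], [2, 5]]
`a[0].append(987)` → a = [[1, 2, 987], [6, 5], [2, 5]]; b = [[1, 2, 987], [6, 5], [2, 5]]
`a.append([1, 8])` → a = [[1, 2, 987], [6, 5], [2, 5], [1, 8]]
`print(b[0])` → prints [1, 2, 987]
`print(len(b))` → prints 3
`print(c[0])` → prints [6, 5]

Answer:
[1, 2, 987]
3
[6, 5]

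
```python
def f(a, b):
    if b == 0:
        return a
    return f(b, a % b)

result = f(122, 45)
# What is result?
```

f(122, 45) -> f(45, 32) -> f(32, 13) -> f(13, 6) -> f(6, 1) -> f(1, 0) -> 1

Answer: 1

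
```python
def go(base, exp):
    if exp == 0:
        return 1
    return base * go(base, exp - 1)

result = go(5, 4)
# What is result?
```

go(5, 4) = 5 * 5 * 5 * 5 = 625

Answer: 625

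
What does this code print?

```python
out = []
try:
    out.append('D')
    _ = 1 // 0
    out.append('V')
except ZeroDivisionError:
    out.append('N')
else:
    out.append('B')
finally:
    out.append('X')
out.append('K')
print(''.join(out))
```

Execution trace: 'D' (try body) → 'N' (except ZeroDivisionError) → 'X' (finally) → 'K' (after the try/except). Output: DNXK

Answer: DNXK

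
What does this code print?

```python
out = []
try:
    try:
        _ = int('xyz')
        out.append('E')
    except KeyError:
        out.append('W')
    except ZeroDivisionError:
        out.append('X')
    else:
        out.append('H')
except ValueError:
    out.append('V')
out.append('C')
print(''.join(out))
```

Execution trace: 'V' (outer except ValueError) → 'C' (after the try/except). Output: VC

Answer: VC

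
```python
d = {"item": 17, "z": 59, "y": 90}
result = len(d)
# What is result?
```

Trace:
`d = {"item": 17, "z": 59, "y": 90}` → d = {'item': 17, 'z': 59, 'y': 90}
`result = len(d)` → result = 3
So result = 3

Answer: 3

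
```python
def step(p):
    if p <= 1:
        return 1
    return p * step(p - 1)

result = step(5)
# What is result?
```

step(5) = 5 * 4 * 3 * 2 * 1 = 120

Answer: 120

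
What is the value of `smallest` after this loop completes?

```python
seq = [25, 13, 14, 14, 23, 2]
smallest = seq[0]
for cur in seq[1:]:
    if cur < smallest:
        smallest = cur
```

Minimum of [25, 13, 14, 14, 23, 2]
`smallest` takes the values: 25 → 13 → 2

Answer: 2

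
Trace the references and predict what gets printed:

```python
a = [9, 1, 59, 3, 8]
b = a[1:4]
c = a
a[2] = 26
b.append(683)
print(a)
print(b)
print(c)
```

Key concept: slice vs alias.
Step by step:
`a = [9, 1, 59, 3, 8]` → a = [9, 1, 59, 3, 8]
`b = a[1:4]` → b = [1, 59, 3]
`c = a` → c = [9, 1, 59, 3, 8] (same object as a)
`a[2] = 26` → a = [9, 1, 26, 3, 8] (same object as c); c = [9, 1, 26, 3, 8] (same object as a)
`b.append(683)` → b = [1, 59, 3, 683]
`print(a)` → prints [9, 1, 26, 3, 8]
`print(b)` → prints [1, 59, 3, 683]
`print(c)` → prints [9, 1, 26, 3, 8]

Answer:
[9, 1, 26, 3, 8]
[1, 59, 3, 683]
[9, 1, 26, 3, 8]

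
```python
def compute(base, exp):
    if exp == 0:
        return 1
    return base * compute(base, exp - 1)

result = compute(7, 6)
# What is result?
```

compute(7, 6) = 7 * 7 * 7 * 7 * 7 * 7 = 117649

Answer: 117649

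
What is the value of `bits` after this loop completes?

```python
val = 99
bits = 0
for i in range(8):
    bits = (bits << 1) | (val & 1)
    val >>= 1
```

Reverse lowest 8 bits of 99
`bits` takes the values: 0 → 1 → 3 → 6 → 12 → 24 → 49 → 99 → 198

Answer: 198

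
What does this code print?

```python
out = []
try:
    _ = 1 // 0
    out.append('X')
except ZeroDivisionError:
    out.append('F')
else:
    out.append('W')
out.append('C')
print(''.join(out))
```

Execution trace: 'F' (except ZeroDivisionError) → 'C' (after the try/except). Output: FC

Answer: FC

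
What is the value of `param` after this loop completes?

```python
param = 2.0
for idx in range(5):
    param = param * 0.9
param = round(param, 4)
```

Exponential decay: 2.0 * 0.9^5
`param` takes the values: 2.0 → 1.8 → 1.62 → 1.458 → 1.3122 → 1.18098 → 1.181

Answer: 1.181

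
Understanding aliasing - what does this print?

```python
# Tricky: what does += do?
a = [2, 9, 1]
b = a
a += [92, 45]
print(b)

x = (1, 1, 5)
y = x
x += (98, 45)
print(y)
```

Key concept: += behavior differs for mutable vs immutable.
Step by step:
`a = [2, 9, 1]` → a = [2, 9, 1]
`b = a` → b = [2, 9, 1] (same object as a)
`a += [92, 45]` → a = [2, 9, 1, 92, 45] (same object as b); b = [2, 9, 1, 92, 45] (same object as a)
`print(b)` → prints [2, 9, 1, 92, 45]
`x = (1, 1, 5)` → x = (1, 1, 5)
`y = x` → y = (1, 1, 5)
`x += (98, 45)` → x = (1, 1, 5, 98, 45)
`print(y)` → prints (1, 1, 5)

Answer:
[2, 9, 1, 92, 45]
(1, 1, 5)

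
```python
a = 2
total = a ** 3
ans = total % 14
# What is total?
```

Trace:
`a = 2` → a = 2
`total = a ** 3` → total = 8
`ans = total % 14` → ans = 8
So total = 8

Answer: 8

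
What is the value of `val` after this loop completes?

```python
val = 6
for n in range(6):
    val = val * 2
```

Multiply by 2, 6 times: 6 * 2^6 = 384
`val` takes the values: 6 → 12 → 24 → 48 → 96 → 192 → 384

Answer: 384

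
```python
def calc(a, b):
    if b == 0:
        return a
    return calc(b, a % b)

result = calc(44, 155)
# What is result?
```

calc(44, 155) -> calc(155, 44) -> calc(44, 23) -> calc(23, 21) -> calc(21, 2) -> calc(2, 1) -> calc(1, 0) -> 1

Answer: 1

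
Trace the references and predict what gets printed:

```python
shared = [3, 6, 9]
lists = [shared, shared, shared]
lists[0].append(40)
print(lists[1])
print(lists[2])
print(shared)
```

Key concept: list of same reference.
Step by step:
`shared = [3, 6, 9]` → shared = [3, 6, 9]
`lists = [shared, shared, shared]` → lists = [[3, 6, 9], [3, 6, 9], [3, 6, 9]]
`lists[0].append(40)` → shared = [3, 6, 9, 40]; lists = [[3, 6, 9, 40], [3, 6, 9, 40], [3, 6, 9, 40]]
`print(lists[1])` → prints [3, 6, 9, 40]
`print(lists[2])` → prints [3, 6, 9, 40]
`print(shared)` → prints [3, 6, 9, 40]

Answer:
[3, 6, 9, 40]
[3, 6, 9, 40]
[3, 6, 9, 40]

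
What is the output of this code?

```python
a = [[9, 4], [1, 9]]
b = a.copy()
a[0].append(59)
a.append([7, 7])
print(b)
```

Key concept: shallow copy with nested lists.
Step by step:
`a = [[9, 4], [1, 9]]` → a = [[9, 4], [1, 9]]
`b = a.copy()` → b = [[9, 4], [1, 9]]
`a[0].append(59)` → a = [[9, 4, 59], [1, 9]]; b = [[9, 4, 59], [1, 9]]
`a.append([7, 7])` → a = [[9, 4, 59], [1, 9], [7, 7]]
`print(b)` → prints [[9, 4, 59], [1, 9]]

Answer: [[9, 4, 59], [1, 9]]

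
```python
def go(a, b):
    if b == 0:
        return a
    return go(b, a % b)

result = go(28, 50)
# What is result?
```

go(28, 50) -> go(50, 28) -> go(28, 22) -> go(22, 6) -> go(6, 4) -> go(4, 2) -> go(2, 0) -> 2

Answer: 2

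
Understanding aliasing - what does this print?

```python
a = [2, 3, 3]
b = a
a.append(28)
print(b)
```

Key concept: basic list aliasing.
Step by step:
`a = [2, 3, 3]` → a = [2, 3, 3]
`b = a` → b = [2, 3, 3] (same object as a)
`a.append(28)` → a = [2, 3, 3, 28] (same object as b); b = [2, 3, 3, 28] (same object as a)
`print(b)` → prints [2, 3, 3, 28]

Answer: [2, 3, 3, 28]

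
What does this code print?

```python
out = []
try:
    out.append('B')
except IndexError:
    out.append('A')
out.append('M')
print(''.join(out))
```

Execution trace: 'B' (try body, no exception) → 'M' (after the try/except). Output: BM

Answer: BM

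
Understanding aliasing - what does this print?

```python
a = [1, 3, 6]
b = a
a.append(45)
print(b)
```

Key concept: basic list aliasing.
Step by step:
`a = [1, 3, 6]` → a = [1, 3, 6]
`b = a` → b = [1, 3, 6] (same object as a)
`a.append(45)` → a = [1, 3, 6, 45] (same object as b); b = [1, 3, 6, 45] (same object as a)
`print(b)` → prints [1, 3, 6, 45]

Answer: [1, 3, 6, 45]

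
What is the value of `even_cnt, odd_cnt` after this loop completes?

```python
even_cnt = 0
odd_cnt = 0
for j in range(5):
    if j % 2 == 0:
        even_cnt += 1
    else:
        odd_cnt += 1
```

Count evens and odds in range(5)
`even_cnt, odd_cnt` takes the values: (0, 0) → (1, 0) → (1, 1) → (2, 1) → (2, 2) → (3, 2)

Answer: 3, 2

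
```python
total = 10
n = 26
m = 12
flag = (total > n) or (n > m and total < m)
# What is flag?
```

Trace:
`total = 10` → total = 10
`n = 26` → n = 26
`m = 12` → m = 12
`flag = (total > n) or (n > m and total < m)` → flag = True
So flag = True

Answer: True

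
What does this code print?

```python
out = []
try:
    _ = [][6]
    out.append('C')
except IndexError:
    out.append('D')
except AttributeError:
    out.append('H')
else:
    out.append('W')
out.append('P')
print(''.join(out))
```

Execution trace: 'D' (except IndexError) → 'P' (after the try/except). Output: DP

Answer: DP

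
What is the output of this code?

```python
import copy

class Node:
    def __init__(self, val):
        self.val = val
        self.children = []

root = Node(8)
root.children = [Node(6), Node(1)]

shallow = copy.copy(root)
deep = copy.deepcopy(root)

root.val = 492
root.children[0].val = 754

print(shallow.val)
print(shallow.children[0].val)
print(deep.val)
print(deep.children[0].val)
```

Key concept: deep copy with custom objects.
Step by step:
`root = Node(8)` → root = Node(val=8, children=[])
`root.children = [Node(6), Node(1)]` → root = Node(val=8, children=[Node(val=6, children=[]), Node(val=1, children=[])])
`shallow = copy.copy(root)` → shallow = Node(val=8, children=[Node(val=6, children=[]), Node(val=1, children=[])])
`deep = copy.deepcopy(root)` → deep = Node(val=8, children=[Node(val=6, children=[]), Node(val=1, children=[])])
`root.val = 492` → root = Node(val=492, children=[Node(val=6, children=[]), Node(val=1, children=[])])
`root.children[0].val = 754` → root = Node(val=492, children=[Node(val=754, children=[]), Node(val=1, children=[])]); shallow = Node(val=8, children=[Node(val=754, children=[]), Node(val=1, children=[])])
`print(shallow.val)` → prints 8
`print(shallow.children[0].val)` → prints 754
`print(deep.val)` → prints 8
`print(deep.children[0].val)` → prints 6

Answer:
8
754
8
6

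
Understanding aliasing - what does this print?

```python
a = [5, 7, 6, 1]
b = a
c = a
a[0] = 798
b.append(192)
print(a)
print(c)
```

Key concept: multiple aliases.
Step by step:
`a = [5, 7, 6, 1]` → a = [5, 7, 6, 1]
`b = a` → b = [5, 7, 6, 1] (same object as a)
`c = a` → c = [5, 7, 6, 1] (same object as a, b)
`a[0] = 798` → a = [798, 7, 6, 1] (same object as b, c); b = [798, 7, 6, 1] (same object as a, c); c = [798, 7, 6, 1] (same object as a, b)
`b.append(192)` → a = [798, 7, 6, 1, 192] (same object as b, c); b = [798, 7, 6, 1, 192] (same object as a, c); c = [798, 7, 6, 1, 192] (same object as a, b)
`print(a)` → prints [798, 7, 6, 1, 192]
`print(c)` → prints [798, 7, 6, 1, 192]

Answer:
[798, 7, 6, 1, 192]
[798, 7, 6, 1, 192]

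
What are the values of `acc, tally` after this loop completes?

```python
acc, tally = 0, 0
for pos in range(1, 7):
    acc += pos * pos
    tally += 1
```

Sum of squares and count
`acc, tally` takes the values: (0, 0) → (1, 0) → (1, 1) → (5, 1) → (5, 2) → (14, 2) → (14, 3) → (30, 3) → (30, 4) → (55, 4) → (55, 5) → (91, 5) → (91, 6)

Answer: 91, 6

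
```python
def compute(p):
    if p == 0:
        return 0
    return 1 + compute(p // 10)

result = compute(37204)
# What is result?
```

Count of digits of 37204: 5

Answer: 5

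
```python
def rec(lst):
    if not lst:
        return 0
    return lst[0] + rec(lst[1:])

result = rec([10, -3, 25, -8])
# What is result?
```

10 + (-3) + 25 + (-8) + 0 = 24

Answer: 24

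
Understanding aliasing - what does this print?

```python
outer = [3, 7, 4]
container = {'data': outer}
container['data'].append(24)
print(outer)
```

Key concept: dict holds reference to list.
Step by step:
`outer = [3, 7, 4]` → outer = [3, 7, 4]
`container = {'data': outer}` → container = {'data': [3, 7, 4]}
`container['data'].append(24)` → outer = [3, 7, 4, 24]; container = {'data': [3, 7, 4, 24]}
`print(outer)` → prints [3, 7, 4, 24]

Answer: [3, 7, 4, 24]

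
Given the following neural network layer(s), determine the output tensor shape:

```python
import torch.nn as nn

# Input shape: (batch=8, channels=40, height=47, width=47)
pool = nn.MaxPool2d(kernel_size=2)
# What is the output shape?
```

Input: (8, 40, 47, 47) -> Output: (8, 40, 23, 23)

Answer: (8, 40, 23, 23)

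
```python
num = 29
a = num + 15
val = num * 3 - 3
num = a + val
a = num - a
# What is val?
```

Trace:
`num = 29` → num = 29
`a = num + 15` → a = 44
`val = num * 3 - 3` → val = 84
`num = a + val` → num = 128
`a = num - a` → a = 84
So val = 84

Answer: 84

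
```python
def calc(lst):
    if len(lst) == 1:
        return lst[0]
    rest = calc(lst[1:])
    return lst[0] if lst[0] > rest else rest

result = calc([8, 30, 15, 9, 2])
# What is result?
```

Recursive max over [8, 30, 15, 9, 2] = 30

Answer: 30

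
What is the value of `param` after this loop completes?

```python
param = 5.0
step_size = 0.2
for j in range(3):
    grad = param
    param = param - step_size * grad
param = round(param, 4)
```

Gradient descent: w = 5.0 * (1 - 0.2)^3
`param` takes the values: 5.0 → 4.0 → 3.2 → 2.56

Answer: 2.56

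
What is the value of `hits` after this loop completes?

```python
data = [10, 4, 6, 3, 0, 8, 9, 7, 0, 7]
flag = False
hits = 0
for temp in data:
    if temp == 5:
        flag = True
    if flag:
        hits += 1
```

Count elements after first 5 in [10, 4, 6, 3, 0, 8, 9, 7, 0, 7]
`hits` takes the values: 0

Answer: 0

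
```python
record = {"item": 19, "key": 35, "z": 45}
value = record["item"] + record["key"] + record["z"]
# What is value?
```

Trace:
`record = {"item": 19, "key": 35, "z": 45}` → record = {'item': 19, 'key': 35, 'z': 45}
`value = record["item"] + record["key"] + record["z"]` → value = 99
So value = 99

Answer: 99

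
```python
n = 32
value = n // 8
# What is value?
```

Trace:
`n = 32` → n = 32
`value = n // 8` → value = 4
So value = 4

Answer: 4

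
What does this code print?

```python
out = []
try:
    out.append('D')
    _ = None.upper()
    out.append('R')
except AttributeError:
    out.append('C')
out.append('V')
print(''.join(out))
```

Execution trace: 'D' (try body) → 'C' (except AttributeError) → 'V' (after the try/except). Output: DCV

Answer: DCV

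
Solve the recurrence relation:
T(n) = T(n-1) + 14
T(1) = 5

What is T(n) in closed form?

Unrolling: T(n) = T(1) + 14·(n-1) = 5 + 14(n-1) = 14n - 9.

Answer: T(n) = 14n - 9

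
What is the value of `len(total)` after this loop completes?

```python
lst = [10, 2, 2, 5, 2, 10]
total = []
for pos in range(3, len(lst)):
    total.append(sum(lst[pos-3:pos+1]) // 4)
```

Number of 4-element averages
`total` takes the values: [] → [4] → [4, 2] → [4, 2, 4]
So `len(total)` = 3

Answer: 3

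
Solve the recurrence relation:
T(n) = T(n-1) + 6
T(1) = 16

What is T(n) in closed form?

Unrolling: T(n) = T(1) + 6·(n-1) = 16 + 6(n-1) = 6n + 10.

Answer: T(n) = 6n + 10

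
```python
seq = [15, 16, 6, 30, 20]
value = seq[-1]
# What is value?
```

Trace:
`seq = [15, 16, 6, 30, 20]` → seq = [15, 16, 6, 30, 20]
`value = seq[-1]` → value = 20
So value = 20

Answer: 20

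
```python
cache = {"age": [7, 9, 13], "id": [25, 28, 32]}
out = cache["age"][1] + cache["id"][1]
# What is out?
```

Trace:
`cache = {"age": [7, 9, 13], "id": [25, 28, 32]}` → cache = {'age': [7, 9, 13], 'id': [25, 28, 32]}
`out = cache["age"][1] + cache["id"][1]` → out = 37
So out = 37

Answer: 37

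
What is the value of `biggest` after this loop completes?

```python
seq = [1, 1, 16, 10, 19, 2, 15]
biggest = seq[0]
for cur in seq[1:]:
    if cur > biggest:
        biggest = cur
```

Maximum of [1, 1, 16, 10, 19, 2, 15]
`biggest` takes the values: 1 → 16 → 19

Answer: 19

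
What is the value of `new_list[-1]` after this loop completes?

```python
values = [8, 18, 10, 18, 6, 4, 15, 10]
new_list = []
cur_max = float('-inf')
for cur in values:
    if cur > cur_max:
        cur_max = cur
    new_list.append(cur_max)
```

Running max ends at 18
`new_list` takes the values: [] → [8] → [8, 18] → [8, 18, 18] → [8, 18, 18, 18] → [8, 18, 18, 18, 18] → [8, 18, 18, 18, 18, 18] → [8, 18, 18, 18, 18, 18, 18] → [8, 18, 18, 18, 18, 18, 18, 18]
So `new_list[-1]` = 18

Answer: 18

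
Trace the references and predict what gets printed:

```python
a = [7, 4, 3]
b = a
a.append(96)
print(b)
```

Key concept: basic list aliasing.
Step by step:
`a = [7, 4, 3]` → a = [7, 4, 3]
`b = a` → b = [7, 4, 3] (same object as a)
`a.append(96)` → a = [7, 4, 3, 96] (same object as b); b = [7, 4, 3, 96] (same object as a)
`print(b)` → prints [7, 4, 3, 96]

Answer: [7, 4, 3, 96]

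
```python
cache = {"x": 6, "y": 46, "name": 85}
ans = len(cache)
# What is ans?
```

Trace:
`cache = {"x": 6, "y": 46, "name": 85}` → cache = {'x': 6, 'y': 46, 'name': 85}
`ans = len(cache)` → ans = 3
So ans = 3

Answer: 3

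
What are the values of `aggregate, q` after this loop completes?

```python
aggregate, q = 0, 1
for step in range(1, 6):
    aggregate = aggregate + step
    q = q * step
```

Sum and factorial of 1 to 5
`aggregate, q` takes the values: (0, 1) → (1, 1) → (3, 1) → (3, 2) → (6, 2) → (6, 6) → (10, 6) → (10, 24) → (15, 24) → (15, 120)

Answer: 15, 120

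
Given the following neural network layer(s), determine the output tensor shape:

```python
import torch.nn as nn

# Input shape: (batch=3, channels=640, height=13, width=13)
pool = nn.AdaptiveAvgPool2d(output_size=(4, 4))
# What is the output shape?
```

Input: (3, 640, 13, 13) -> Output: (3, 640, 4, 4)

Answer: (3, 640, 4, 4)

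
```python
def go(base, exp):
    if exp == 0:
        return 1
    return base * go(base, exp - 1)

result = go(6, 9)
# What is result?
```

go(6, 9) = 6 * 6 * 6 * 6 * 6 * 6 * 6 * 6 * 6 = 10077696

Answer: 10077696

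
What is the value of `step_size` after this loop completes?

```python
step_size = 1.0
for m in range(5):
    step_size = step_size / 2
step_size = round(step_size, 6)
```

Halving LR 5 times: 1 / 2^5
`step_size` takes the values: 1.0 → 0.5 → 0.25 → 0.125 → 0.0625 → 0.03125

Answer: 0.03125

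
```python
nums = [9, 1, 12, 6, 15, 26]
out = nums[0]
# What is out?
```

Trace:
`nums = [9, 1, 12, 6, 15, 26]` → nums = [9, 1, 12, 6, 15, 26]
`out = nums[0]` → out = 9
So out = 9

Answer: 9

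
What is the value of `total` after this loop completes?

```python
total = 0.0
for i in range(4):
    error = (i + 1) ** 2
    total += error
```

Sum of squared losses 1² + 2² + ... + 4²
`total` takes the values: 0.0 → 1.0 → 5.0 → 14.0 → 30.0

Answer: 30.0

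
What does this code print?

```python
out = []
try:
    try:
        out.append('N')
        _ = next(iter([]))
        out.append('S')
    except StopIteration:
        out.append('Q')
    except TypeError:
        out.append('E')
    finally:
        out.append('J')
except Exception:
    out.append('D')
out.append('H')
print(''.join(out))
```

Execution trace: 'N' (inner try body) → 'Q' (inner except StopIteration) → 'J' (inner finally) → 'H' (after the try/except). Output: NQJH

Answer: NQJH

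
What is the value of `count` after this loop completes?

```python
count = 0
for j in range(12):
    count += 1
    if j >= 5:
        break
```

Loop breaks when j reaches 5, count is 6
`count` takes the values: 0 → 1 → 2 → 3 → 4 → 5 → 6

Answer: 6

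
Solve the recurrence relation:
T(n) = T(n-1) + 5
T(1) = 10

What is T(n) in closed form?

Unrolling: T(n) = T(1) + 5·(n-1) = 10 + 5(n-1) = 5n + 5.

Answer: T(n) = 5n + 5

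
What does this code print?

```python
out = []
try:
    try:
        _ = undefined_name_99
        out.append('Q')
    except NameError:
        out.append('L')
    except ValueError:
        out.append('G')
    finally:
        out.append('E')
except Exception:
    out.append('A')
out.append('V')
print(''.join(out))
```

Execution trace: 'L' (inner except NameError) → 'E' (inner finally) → 'V' (after the try/except). Output: LEV

Answer: LEV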